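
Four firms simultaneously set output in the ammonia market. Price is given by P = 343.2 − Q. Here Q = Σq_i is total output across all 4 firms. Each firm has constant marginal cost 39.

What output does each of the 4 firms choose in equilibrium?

A representative firm's profit is π_i = q_i(343.2 − Q) − 39q_i, with Q = q_i + Σ_{j≠i} q_j.
First-order condition: 304.2 − 2q_i − Σ_{j≠i} q_j = 0.
Imposing symmetry (q_j = q for all j) turns Σ_{j≠i} q_j into 3q, so 304.2 = 5q and q = 60.84.

60.84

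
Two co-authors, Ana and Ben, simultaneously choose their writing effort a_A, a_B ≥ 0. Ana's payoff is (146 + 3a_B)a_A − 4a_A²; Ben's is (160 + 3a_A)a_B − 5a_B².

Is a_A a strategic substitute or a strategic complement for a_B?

strategic complements

Expanding Ana's payoff: 146a_A + 3a_Ba_A − 4a_A².
∂π/∂a_A = 146 + 3a_B − 8a_A = 0, so a_A = 18.25 + 0.375a_B.
The best-response slope da_A/da_B = 0.375 > 0: the reaction function is upward-sloping, so the choices are strategic complements.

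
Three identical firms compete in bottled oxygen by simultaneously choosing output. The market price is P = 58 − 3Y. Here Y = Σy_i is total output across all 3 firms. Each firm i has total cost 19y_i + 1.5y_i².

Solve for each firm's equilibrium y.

A representative firm's profit is π_i = y_i(58 − 3Y) − 19y_i − 1.5y_i², with Y = y_i + Σ_{j≠i} y_j.
First-order condition: 39 − 9y_i − 3Σ_{j≠i} y_j = 0.
In a symmetric equilibrium every firm chooses the same y, so Σ_{j≠i} y_j = 2y. The condition becomes 39 − 15y = 0, giving y = 39/15 = 2.6.

2.6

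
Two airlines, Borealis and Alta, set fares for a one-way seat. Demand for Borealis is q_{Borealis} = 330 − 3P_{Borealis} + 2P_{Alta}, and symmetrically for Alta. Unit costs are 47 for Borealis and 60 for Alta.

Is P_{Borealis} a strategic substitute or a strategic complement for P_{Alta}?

strategic complements

Borealis's profit: π = (P_{Borealis} − 47)(330 − 3P_{Borealis} + 2P_{Alta}).
∂π/∂P_{Borealis} = 471 − 6P_{Borealis} + 2P_{Alta} = 0 ⇒ P_{Borealis} = 78.5 + (1/3)P_{Alta}.
The best-response slope dP_{Borealis}/dP_{Alta} = 1/3 > 0: the reaction function is upward-sloping, so the choices are strategic complements.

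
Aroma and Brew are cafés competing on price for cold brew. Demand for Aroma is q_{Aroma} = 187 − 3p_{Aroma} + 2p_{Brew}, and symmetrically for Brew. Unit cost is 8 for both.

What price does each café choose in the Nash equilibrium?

Aroma's profit: π = (p_{Aroma} − 8)(187 − 3p_{Aroma} + 2p_{Brew}).
∂π/∂p_{Aroma} = 211 − 6p_{Aroma} + 2p_{Brew} = 0 ⇒ p_{Aroma} = 211/6 + (1/3)p_{Brew}.
By symmetry p_{Brew} = p_{Aroma}; substituting into the reaction function, (2/3)p_{Aroma} = 211/6 and p_{Aroma} = 52.75.

52.75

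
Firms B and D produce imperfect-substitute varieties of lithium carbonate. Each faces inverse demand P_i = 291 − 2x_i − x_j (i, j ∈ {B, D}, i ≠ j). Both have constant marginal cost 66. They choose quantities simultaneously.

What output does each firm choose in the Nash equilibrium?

45

Firm B's profit: π = x_B(291 − 2x_B − x_D) − 66x_B.
∂π/∂x_B = 225 − 4x_B − x_D = 0 ⇒ x_B = 56.25 − 0.25x_D.
Setting x_B = x_D in the reaction function: x_B = 56.25 − 0.25x_B, so x_B = 56.25 / 1.25 = 45.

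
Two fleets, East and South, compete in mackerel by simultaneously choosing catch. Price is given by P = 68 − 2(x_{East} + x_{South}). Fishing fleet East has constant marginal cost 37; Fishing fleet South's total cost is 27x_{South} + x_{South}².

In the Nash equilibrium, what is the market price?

Fishing fleet East's profit: π = x_{East}(68 − 2(x_{East} + x_{South})) − 37x_{East}.
∂π/∂x_{East} = 31 − 4x_{East} − 2x_{South} = 0, so x_{East} = 7.75 − 0.5x_{South}.
For South: ∂π/∂x_{South} = 41 − 6x_{South} − 2x_{East} = 0 ⇒ x_{South} = 41/6 − (1/3)x_{East}.
Plugging x_{South} into East's best response: x_{East} = 7.75 − 0.5(41/6 − (1/3)x_{East}) ⇒ (5/6)x_{East} = 13/3, so x_{East} = 5.2.
Then x_{South} = 41/6 − (1/3)·5.2 = 5.1.
Equilibrium price: P = 68 − 2·10.3 = 47.4.

47.4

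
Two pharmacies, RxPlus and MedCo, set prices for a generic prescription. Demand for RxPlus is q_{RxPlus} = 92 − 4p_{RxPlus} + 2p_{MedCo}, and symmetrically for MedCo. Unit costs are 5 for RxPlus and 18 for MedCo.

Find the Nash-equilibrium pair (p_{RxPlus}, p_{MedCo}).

RxPlus's profit: π = (p_{RxPlus} − 5)(92 − 4p_{RxPlus} + 2p_{MedCo}).
∂π/∂p_{RxPlus} = 112 − 8p_{RxPlus} + 2p_{MedCo} = 0 ⇒ p_{RxPlus} = 14 + 0.25p_{MedCo}.
Similarly p_{MedCo} = 20.5 + 0.25p_{RxPlus}.
Substituting the second reaction function into the first: p_{RxPlus} = 14 + 0.25(20.5 + 0.25p_{RxPlus}), which gives 0.9375p_{RxPlus} = 19.125 ⇒ p_{RxPlus} = 20.4.
Then p_{MedCo} = 20.5 + 0.25·20.4 = 25.6.

20.4, 25.6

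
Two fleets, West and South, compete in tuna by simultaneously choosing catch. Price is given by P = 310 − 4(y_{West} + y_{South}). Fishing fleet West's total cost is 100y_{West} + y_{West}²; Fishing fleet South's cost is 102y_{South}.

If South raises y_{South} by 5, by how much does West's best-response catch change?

Fishing fleet West's profit: π = y_{West}(310 − 4(y_{West} + y_{South})) − 100y_{West} − y_{West}².
∂π/∂y_{West} = 210 − 10y_{West} − 4y_{South} = 0, so y_{West} = 21 − 0.4y_{South}.
The reaction-function slope is −0.4, so a 5-unit rise in y_{South} moves y_{West} by −0.4 × 5 = −2. West's best response falls — the actions are strategic substitutes.

-2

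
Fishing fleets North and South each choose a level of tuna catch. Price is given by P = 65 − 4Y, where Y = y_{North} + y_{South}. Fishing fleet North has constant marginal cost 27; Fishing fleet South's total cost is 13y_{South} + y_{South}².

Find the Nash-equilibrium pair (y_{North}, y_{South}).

Fishing fleet North's profit: π = y_{North}(65 − 4(y_{North} + y_{South})) − 27y_{North}.
∂π/∂y_{North} = 38 − 8y_{North} − 4y_{South} = 0, so y_{North} = 4.75 − 0.5y_{South}.
For South: ∂π/∂y_{South} = 52 − 10y_{South} − 4y_{North} = 0 ⇒ y_{South} = 5.2 − 0.4y_{North}.
Solving the two reaction functions simultaneously: (1 − (−0.5)(−0.4))y_{North} = 4.75 − 0.5·5.2, so 0.8y_{North} = 2.15 and y_{North} = 2.6875.
Then y_{South} = 5.2 − 0.4·2.6875 = 4.125.

2.6875, 4.125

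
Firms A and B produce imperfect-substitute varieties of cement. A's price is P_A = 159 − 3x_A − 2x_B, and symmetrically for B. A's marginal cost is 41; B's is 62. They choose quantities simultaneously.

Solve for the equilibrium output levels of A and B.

Firm A's profit: π = x_A(159 − 3x_A − 2x_B) − 41x_A.
∂π/∂x_A = 118 − 6x_A − 2x_B = 0 ⇒ x_A = 59/3 − (1/3)x_B.
Similarly x_B = 97/6 − (1/3)x_A.
Substituting the second reaction function into the first: x_A = 59/3 − (1/3)(97/6 − (1/3)x_A), which gives (8/9)x_A = 257/18 ⇒ x_A = 16.0625.
Then x_B = 97/6 − (1/3)·16.0625 = 10.8125.

16.0625, 10.8125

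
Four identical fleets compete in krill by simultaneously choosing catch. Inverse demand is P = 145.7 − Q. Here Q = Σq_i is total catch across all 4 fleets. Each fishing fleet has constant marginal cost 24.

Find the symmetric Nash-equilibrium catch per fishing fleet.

24.34

A representative fishing fleet's profit is π_i = q_i(145.7 − Q) − 24q_i, with Q = q_i + Σ_{j≠i} q_j.
First-order condition: 121.7 − 2q_i − Σ_{j≠i} q_j = 0.
In a symmetric equilibrium every fishing fleet chooses the same q, so Σ_{j≠i} q_j = 3q. The condition becomes 121.7 − 5q = 0, giving q = 121.7/5 = 24.34.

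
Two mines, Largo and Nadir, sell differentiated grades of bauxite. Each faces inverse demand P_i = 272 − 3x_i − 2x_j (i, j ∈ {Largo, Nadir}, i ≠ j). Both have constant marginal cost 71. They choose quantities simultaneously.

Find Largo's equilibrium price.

Mine Largo's profit: π = x_{Largo}(272 − 3x_{Largo} − 2x_{Nadir}) − 71x_{Largo}.
∂π/∂x_{Largo} = 201 − 6x_{Largo} − 2x_{Nadir} = 0 ⇒ x_{Largo} = 33.5 − (1/3)x_{Nadir}.
Setting x_{Largo} = x_{Nadir} in the reaction function: x_{Largo} = 33.5 − (1/3)x_{Largo}, so x_{Largo} = 33.5 / (4/3) = 25.125.
P_{Largo} = 272 − 3·25.125 − 2·25.125 = 146.375.

146.375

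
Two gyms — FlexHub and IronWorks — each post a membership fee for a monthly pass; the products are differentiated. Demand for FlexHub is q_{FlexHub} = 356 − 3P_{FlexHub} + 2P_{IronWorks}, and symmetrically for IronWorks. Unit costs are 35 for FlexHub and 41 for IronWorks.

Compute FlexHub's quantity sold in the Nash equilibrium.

FlexHub's profit: π = (P_{FlexHub} − 35)(356 − 3P_{FlexHub} + 2P_{IronWorks}).
∂π/∂P_{FlexHub} = 461 − 6P_{FlexHub} + 2P_{IronWorks} = 0 ⇒ P_{FlexHub} = 461/6 + (1/3)P_{IronWorks}.
Similarly P_{IronWorks} = 479/6 + (1/3)P_{FlexHub}.
Substituting the second reaction function into the first: P_{FlexHub} = 461/6 + (1/3)(479/6 + (1/3)P_{FlexHub}), which gives (8/9)P_{FlexHub} = 931/9 ⇒ P_{FlexHub} = 116.375.
Then P_{IronWorks} = 479/6 + (1/3)·116.375 = 118.625.
q_{FlexHub} = 356 − 3·116.375 + 2·118.625 = 244.125.

244.125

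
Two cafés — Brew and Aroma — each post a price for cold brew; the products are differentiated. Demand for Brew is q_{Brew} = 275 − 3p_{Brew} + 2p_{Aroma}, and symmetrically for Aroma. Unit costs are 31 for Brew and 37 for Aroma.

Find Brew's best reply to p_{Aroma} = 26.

70

Brew's profit: π = (p_{Brew} − 31)(275 − 3p_{Brew} + 2p_{Aroma}).
∂π/∂p_{Brew} = 368 − 6p_{Brew} + 2p_{Aroma} = 0 ⇒ p_{Brew} = 184/3 + (1/3)p_{Aroma}.
At p_{Aroma} = 26: p_{Brew} = 184/3 + (1/3)·26 = 70.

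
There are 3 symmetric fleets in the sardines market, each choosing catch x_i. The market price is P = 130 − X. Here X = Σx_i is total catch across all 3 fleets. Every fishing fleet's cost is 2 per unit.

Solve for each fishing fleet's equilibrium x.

32

A representative fishing fleet's profit is π_i = x_i(130 − X) − 2x_i, with X = x_i + Σ_{j≠i} x_j.
First-order condition: 128 − 2x_i − Σ_{j≠i} x_j = 0.
Imposing symmetry (x_j = x for all j) turns Σ_{j≠i} x_j into 2x, so 128 = 4x and x = 32.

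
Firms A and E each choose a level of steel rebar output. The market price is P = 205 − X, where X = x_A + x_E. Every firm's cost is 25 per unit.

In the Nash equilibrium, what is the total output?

120

Firm A's profit: π = x_A(205 − (x_A + x_E)) − 25x_A.
∂π/∂x_A = 180 − 2x_A − x_E = 0, so x_A = 90 − 0.5x_E.
Setting x_A = x_E in the reaction function: x_A = 90 − 0.5x_A, so x_A = 90 / 1.5 = 60.
Total output: 60 + 60 = 120.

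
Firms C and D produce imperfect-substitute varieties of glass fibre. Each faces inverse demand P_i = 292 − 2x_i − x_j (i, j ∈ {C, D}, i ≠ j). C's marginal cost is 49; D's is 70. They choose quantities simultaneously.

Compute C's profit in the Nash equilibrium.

5000

Firm C's profit: π = x_C(292 − 2x_C − x_D) − 49x_C.
∂π/∂x_C = 243 − 4x_C − x_D = 0 ⇒ x_C = 60.75 − 0.25x_D.
Similarly x_D = 55.5 − 0.25x_C.
Plugging x_D into C's best response: x_C = 60.75 − 0.25(55.5 − 0.25x_C) ⇒ 0.9375x_C = 46.875, so x_C = 50.
Then x_D = 55.5 − 0.25·50 = 43.
P_C = 292 − 2·50 − 43 = 149.
Profit = (149 − 49)·50 = 5000.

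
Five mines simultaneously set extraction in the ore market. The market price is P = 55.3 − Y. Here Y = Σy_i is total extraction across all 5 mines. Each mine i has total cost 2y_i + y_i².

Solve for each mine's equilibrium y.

A representative mine's profit is π_i = y_i(55.3 − Y) − 2y_i − y_i², with Y = y_i + Σ_{j≠i} y_j.
First-order condition: 53.3 − 4y_i − Σ_{j≠i} y_j = 0.
In a symmetric equilibrium every mine chooses the same y, so Σ_{j≠i} y_j = 4y. The condition becomes 53.3 − 8y = 0, giving y = 53.3/8 = 6.6625.

6.6625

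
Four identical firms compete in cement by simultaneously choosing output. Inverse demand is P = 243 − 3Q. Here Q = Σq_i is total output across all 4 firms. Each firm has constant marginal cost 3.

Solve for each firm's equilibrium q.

A representative firm's profit is π_i = q_i(243 − 3Q) − 3q_i, with Q = q_i + Σ_{j≠i} q_j.
First-order condition: 240 − 6q_i − 3Σ_{j≠i} q_j = 0.
In a symmetric equilibrium every firm chooses the same q, so Σ_{j≠i} q_j = 3q. The condition becomes 240 − 15q = 0, giving q = 240/15 = 16.

16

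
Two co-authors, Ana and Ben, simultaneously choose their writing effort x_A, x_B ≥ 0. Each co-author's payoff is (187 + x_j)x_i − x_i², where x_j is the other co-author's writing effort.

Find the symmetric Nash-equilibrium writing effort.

Ana's payoff is (187 + x_B)x_A − x_A².
∂π/∂x_A = 187 + x_B − 2x_A = 0, so x_A = 93.5 + 0.5x_B.
Setting x_A = x_B in the reaction function: x_A = 93.5 + 0.5x_A, so x_A = 93.5 / 0.5 = 187.

187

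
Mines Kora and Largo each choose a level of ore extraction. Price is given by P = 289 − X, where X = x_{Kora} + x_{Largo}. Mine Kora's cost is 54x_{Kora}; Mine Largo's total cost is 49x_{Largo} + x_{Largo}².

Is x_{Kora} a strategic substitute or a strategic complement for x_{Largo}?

strategic substitutes

Mine Kora's profit: π = x_{Kora}(289 − (x_{Kora} + x_{Largo})) − 54x_{Kora}.
∂π/∂x_{Kora} = 235 − 2x_{Kora} − x_{Largo} = 0, so x_{Kora} = 117.5 − 0.5x_{Largo}.
The best-response slope dx_{Kora}/dx_{Largo} = −0.5 < 0: the reaction function is downward-sloping, so the choices are strategic substitutes.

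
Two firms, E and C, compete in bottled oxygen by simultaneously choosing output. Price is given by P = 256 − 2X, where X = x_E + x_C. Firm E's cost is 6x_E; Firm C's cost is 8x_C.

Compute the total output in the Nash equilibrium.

Firm E's profit: π = x_E(256 − 2(x_E + x_C)) − 6x_E.
∂π/∂x_E = 250 − 4x_E − 2x_C = 0, so x_E = 62.5 − 0.5x_C.
By the same steps for C: x_C = 62 − 0.5x_E.
Substituting the second reaction function into the first: x_E = 62.5 − 0.5(62 − 0.5x_E), which gives 0.75x_E = 31.5 ⇒ x_E = 42.
Then x_C = 62 − 0.5·42 = 41.
Total output: 42 + 41 = 83.

83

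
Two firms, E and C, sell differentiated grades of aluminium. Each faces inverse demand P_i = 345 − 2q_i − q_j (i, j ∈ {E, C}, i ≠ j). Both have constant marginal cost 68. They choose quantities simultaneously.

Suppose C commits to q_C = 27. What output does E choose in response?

Firm E's profit: π = q_E(345 − 2q_E − q_C) − 68q_E.
∂π/∂q_E = 277 − 4q_E − q_C = 0 ⇒ q_E = 69.25 − 0.25q_C.
At q_C = 27: q_E = 69.25 − 0.25·27 = 62.5.

62.5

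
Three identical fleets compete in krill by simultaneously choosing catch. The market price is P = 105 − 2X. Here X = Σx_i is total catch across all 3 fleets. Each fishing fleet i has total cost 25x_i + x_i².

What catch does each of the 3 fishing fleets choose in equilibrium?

8

A representative fishing fleet's profit is π_i = x_i(105 − 2X) − 25x_i − x_i², with X = x_i + Σ_{j≠i} x_j.
First-order condition: 80 − 6x_i − 2Σ_{j≠i} x_j = 0.
In a symmetric equilibrium every fishing fleet chooses the same x, so Σ_{j≠i} x_j = 2x. The condition becomes 80 − 10x = 0, giving x = 80/10 = 8.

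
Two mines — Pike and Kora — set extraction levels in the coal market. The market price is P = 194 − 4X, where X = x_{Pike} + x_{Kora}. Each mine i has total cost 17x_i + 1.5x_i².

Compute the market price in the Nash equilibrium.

99.6

Mine Pike's profit: π = x_{Pike}(194 − 4(x_{Pike} + x_{Kora})) − 17x_{Pike} − 1.5x_{Pike}².
∂π/∂x_{Pike} = 177 − 11x_{Pike} − 4x_{Kora} = 0, so x_{Pike} = 177/11 − (4/11)x_{Kora}.
The game is symmetric, so in equilibrium x_{Kora} = x_{Pike}: the reaction function gives (15/11)x_{Pike} = 177/11, hence x_{Pike} = 11.8.
Equilibrium price: P = 194 − 4·23.6 = 99.6.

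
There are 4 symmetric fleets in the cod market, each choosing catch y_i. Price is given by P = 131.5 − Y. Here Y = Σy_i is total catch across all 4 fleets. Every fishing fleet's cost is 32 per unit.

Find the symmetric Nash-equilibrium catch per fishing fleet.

19.9

A representative fishing fleet's profit is π_i = y_i(131.5 − Y) − 32y_i, with Y = y_i + Σ_{j≠i} y_j.
First-order condition: 99.5 − 2y_i − Σ_{j≠i} y_j = 0.
In a symmetric equilibrium every fishing fleet chooses the same y, so Σ_{j≠i} y_j = 3y. The condition becomes 99.5 − 5y = 0, giving y = 99.5/5 = 19.9.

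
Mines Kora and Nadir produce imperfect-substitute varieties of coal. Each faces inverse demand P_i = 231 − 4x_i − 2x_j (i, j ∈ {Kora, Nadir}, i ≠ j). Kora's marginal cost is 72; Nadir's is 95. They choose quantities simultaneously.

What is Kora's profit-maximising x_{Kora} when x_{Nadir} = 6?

18.375

Mine Kora's profit: π = x_{Kora}(231 − 4x_{Kora} − 2x_{Nadir}) − 72x_{Kora}.
∂π/∂x_{Kora} = 159 − 8x_{Kora} − 2x_{Nadir} = 0 ⇒ x_{Kora} = 19.875 − 0.25x_{Nadir}.
At x_{Nadir} = 6: x_{Kora} = 19.875 − 0.25·6 = 18.375.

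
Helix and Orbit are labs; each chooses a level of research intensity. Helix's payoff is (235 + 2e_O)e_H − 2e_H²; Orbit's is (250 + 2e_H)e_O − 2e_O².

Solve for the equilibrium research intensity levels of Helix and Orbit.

120, 122.5

Expanding Helix's payoff: 235e_H + 2e_Oe_H − 2e_H².
∂π/∂e_H = 235 + 2e_O − 4e_H = 0, so e_H = 58.75 + 0.5e_O.
Likewise for Orbit: e_O = 62.5 + 0.5e_H.
Plugging e_O into Helix's best response: e_H = 58.75 + 0.5(62.5 + 0.5e_H) ⇒ 0.75e_H = 90, so e_H = 120.
Then e_O = 62.5 + 0.5·120 = 122.5.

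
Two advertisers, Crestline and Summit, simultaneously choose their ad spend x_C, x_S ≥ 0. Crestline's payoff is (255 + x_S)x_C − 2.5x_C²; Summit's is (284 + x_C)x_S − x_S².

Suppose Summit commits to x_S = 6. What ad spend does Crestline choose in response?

Expanding Crestline's payoff: 255x_C + x_Sx_C − 2.5x_C².
∂π/∂x_C = 255 + x_S − 5x_C = 0, so x_C = 51 + 0.2x_S.
At x_S = 6: x_C = 51 + 0.2·6 = 52.2.

52.2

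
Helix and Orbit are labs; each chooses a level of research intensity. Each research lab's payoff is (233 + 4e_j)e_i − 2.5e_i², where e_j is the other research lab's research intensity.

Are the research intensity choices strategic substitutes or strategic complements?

Helix's payoff is (233 + 4e_O)e_H − 2.5e_H².
∂π/∂e_H = 233 + 4e_O − 5e_H = 0, so e_H = 46.6 + 0.8e_O.
The best-response slope de_H/de_O = 0.8 > 0: the reaction function is upward-sloping, so the choices are strategic complements.

strategic complements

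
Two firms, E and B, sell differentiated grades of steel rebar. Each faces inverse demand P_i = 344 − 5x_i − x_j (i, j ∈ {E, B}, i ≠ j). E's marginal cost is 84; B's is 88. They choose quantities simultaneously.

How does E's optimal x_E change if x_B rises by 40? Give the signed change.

-4

Firm E's profit: π = x_E(344 − 5x_E − x_B) − 84x_E.
∂π/∂x_E = 260 − 10x_E − x_B = 0 ⇒ x_E = 26 − 0.1x_B.
The reaction-function slope is −0.1, so a 40-unit rise in x_B moves x_E by −0.1 × 40 = −4. E's best response falls — the actions are strategic substitutes.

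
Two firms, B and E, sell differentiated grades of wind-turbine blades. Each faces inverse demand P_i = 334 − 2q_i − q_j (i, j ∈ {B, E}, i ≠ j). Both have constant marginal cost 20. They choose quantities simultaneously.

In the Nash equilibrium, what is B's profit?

Firm B's profit: π = q_B(334 − 2q_B − q_E) − 20q_B.
∂π/∂q_B = 314 − 4q_B − q_E = 0 ⇒ q_B = 78.5 − 0.25q_E.
By symmetry q_E = q_B; substituting into the reaction function, 1.25q_B = 78.5 and q_B = 62.8.
P_B = 334 − 2·62.8 − 62.8 = 145.6.
Profit = (145.6 − 20)·62.8 = 7887.68.

7887.68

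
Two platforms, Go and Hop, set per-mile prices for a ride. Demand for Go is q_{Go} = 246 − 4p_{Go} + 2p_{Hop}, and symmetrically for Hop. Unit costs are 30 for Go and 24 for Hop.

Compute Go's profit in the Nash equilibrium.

3648.16

Go's profit: π = (p_{Go} − 30)(246 − 4p_{Go} + 2p_{Hop}).
∂π/∂p_{Go} = 366 − 8p_{Go} + 2p_{Hop} = 0 ⇒ p_{Go} = 45.75 + 0.25p_{Hop}.
Similarly p_{Hop} = 42.75 + 0.25p_{Go}.
Solving the two reaction functions simultaneously: (1 − (0.25)(0.25))p_{Go} = 45.75 + 0.25·42.75, so 0.9375p_{Go} = 56.4375 and p_{Go} = 60.2.
Then p_{Hop} = 42.75 + 0.25·60.2 = 57.8.
q_{Go} = 246 − 4·60.2 + 2·57.8 = 120.8.
Profit = (60.2 − 30)·120.8 = 3648.16.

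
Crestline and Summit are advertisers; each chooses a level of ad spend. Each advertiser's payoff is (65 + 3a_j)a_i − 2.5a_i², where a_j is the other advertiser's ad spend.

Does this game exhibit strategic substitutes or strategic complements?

strategic complements

Crestline's payoff is (65 + 3a_S)a_C − 2.5a_C².
∂π/∂a_C = 65 + 3a_S − 5a_C = 0, so a_C = 13 + 0.6a_S.
The best-response slope da_C/da_S = 0.6 > 0: the reaction function is upward-sloping, so the choices are strategic complements.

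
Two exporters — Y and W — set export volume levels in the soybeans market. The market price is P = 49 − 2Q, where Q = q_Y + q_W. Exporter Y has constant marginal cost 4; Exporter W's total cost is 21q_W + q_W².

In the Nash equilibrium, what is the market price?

Exporter Y's profit: π = q_Y(49 − 2(q_Y + q_W)) − 4q_Y.
∂π/∂q_Y = 45 − 4q_Y − 2q_W = 0, so q_Y = 11.25 − 0.5q_W.
For W: ∂π/∂q_W = 28 − 6q_W − 2q_Y = 0 ⇒ q_W = 14/3 − (1/3)q_Y.
Plugging q_W into Y's best response: q_Y = 11.25 − 0.5(14/3 − (1/3)q_Y) ⇒ (5/6)q_Y = 107/12, so q_Y = 10.7.
Then q_W = 14/3 − (1/3)·10.7 = 1.1.
Equilibrium price: P = 49 − 2·11.8 = 25.4.

25.4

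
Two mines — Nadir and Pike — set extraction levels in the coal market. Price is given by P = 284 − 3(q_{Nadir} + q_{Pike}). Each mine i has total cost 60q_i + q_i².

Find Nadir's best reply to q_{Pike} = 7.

Mine Nadir's profit: π = q_{Nadir}(284 − 3(q_{Nadir} + q_{Pike})) − 60q_{Nadir} − q_{Nadir}².
∂π/∂q_{Nadir} = 224 − 8q_{Nadir} − 3q_{Pike} = 0, so q_{Nadir} = 28 − 0.375q_{Pike}.
At q_{Pike} = 7: q_{Nadir} = 28 − 0.375·7 = 25.375.

25.375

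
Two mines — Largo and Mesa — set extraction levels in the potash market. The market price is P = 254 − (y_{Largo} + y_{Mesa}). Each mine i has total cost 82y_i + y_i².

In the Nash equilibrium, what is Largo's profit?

2366.72

Mine Largo's profit: π = y_{Largo}(254 − (y_{Largo} + y_{Mesa})) − 82y_{Largo} − y_{Largo}².
∂π/∂y_{Largo} = 172 − 4y_{Largo} − y_{Mesa} = 0, so y_{Largo} = 43 − 0.25y_{Mesa}.
Setting y_{Largo} = y_{Mesa} in the reaction function: y_{Largo} = 43 − 0.25y_{Largo}, so y_{Largo} = 43 / 1.25 = 34.4.
Price P = 254 − 68.8 = 185.2.
Largo's profit: (185.2 − 82)·34.4 − (34.4)² = 2366.72.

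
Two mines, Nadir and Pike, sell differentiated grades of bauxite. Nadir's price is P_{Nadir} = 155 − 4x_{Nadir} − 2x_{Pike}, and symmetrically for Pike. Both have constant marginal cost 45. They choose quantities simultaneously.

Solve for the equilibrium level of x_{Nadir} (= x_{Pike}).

11

Mine Nadir's profit: π = x_{Nadir}(155 − 4x_{Nadir} − 2x_{Pike}) − 45x_{Nadir}.
∂π/∂x_{Nadir} = 110 − 8x_{Nadir} − 2x_{Pike} = 0 ⇒ x_{Nadir} = 13.75 − 0.25x_{Pike}.
By symmetry x_{Pike} = x_{Nadir}; substituting into the reaction function, 1.25x_{Nadir} = 13.75 and x_{Nadir} = 11.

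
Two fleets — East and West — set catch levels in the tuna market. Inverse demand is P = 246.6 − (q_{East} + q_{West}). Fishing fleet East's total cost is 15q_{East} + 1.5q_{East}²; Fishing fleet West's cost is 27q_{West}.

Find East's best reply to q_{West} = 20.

Fishing fleet East's profit: π = q_{East}(246.6 − (q_{East} + q_{West})) − 15q_{East} − 1.5q_{East}².
∂π/∂q_{East} = 231.6 − 5q_{East} − q_{West} = 0, so q_{East} = 46.32 − 0.2q_{West}.
At q_{West} = 20: q_{East} = 46.32 − 0.2·20 = 42.32.

42.32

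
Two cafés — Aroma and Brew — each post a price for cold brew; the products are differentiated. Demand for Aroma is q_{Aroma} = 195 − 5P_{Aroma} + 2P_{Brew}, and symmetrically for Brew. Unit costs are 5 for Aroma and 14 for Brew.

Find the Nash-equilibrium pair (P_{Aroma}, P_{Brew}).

28.4375, 32.1875

Aroma's profit: π = (P_{Aroma} − 5)(195 − 5P_{Aroma} + 2P_{Brew}).
∂π/∂P_{Aroma} = 220 − 10P_{Aroma} + 2P_{Brew} = 0 ⇒ P_{Aroma} = 22 + 0.2P_{Brew}.
Similarly P_{Brew} = 26.5 + 0.2P_{Aroma}.
Substituting the second reaction function into the first: P_{Aroma} = 22 + 0.2(26.5 + 0.2P_{Aroma}), which gives 0.96P_{Aroma} = 27.3 ⇒ P_{Aroma} = 28.4375.
Then P_{Brew} = 26.5 + 0.2·28.4375 = 32.1875.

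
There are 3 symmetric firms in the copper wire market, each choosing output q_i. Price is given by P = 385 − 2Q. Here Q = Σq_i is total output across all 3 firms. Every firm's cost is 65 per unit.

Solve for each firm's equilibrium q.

40

A representative firm's profit is π_i = q_i(385 − 2Q) − 65q_i, with Q = q_i + Σ_{j≠i} q_j.
First-order condition: 320 − 4q_i − 2Σ_{j≠i} q_j = 0.
In a symmetric equilibrium every firm chooses the same q, so Σ_{j≠i} q_j = 2q. The condition becomes 320 − 8q = 0, giving q = 320/8 = 40.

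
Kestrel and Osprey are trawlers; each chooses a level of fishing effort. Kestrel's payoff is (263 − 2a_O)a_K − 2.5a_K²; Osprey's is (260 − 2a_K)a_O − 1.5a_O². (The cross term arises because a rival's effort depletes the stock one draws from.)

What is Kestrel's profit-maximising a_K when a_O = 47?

Expanding Kestrel's payoff: 263a_K − 2a_Oa_K − 2.5a_K².
∂π/∂a_K = 263 − 2a_O − 5a_K = 0, so a_K = 52.6 − 0.4a_O.
At a_O = 47: a_K = 52.6 − 0.4·47 = 33.8.

33.8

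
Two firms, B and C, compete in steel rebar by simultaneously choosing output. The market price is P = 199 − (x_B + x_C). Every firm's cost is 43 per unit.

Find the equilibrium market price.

Firm B's profit: π = x_B(199 − (x_B + x_C)) − 43x_B.
∂π/∂x_B = 156 − 2x_B − x_C = 0, so x_B = 78 − 0.5x_C.
Setting x_B = x_C in the reaction function: x_B = 78 − 0.5x_B, so x_B = 78 / 1.5 = 52.
Equilibrium price: P = 199 − 104 = 95.

95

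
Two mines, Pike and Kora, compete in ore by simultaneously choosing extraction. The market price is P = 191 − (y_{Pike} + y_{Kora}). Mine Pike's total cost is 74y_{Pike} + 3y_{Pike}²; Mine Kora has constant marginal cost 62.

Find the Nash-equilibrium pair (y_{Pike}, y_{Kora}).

Mine Pike's profit: π = y_{Pike}(191 − (y_{Pike} + y_{Kora})) − 74y_{Pike} − 3y_{Pike}².
∂π/∂y_{Pike} = 117 − 8y_{Pike} − y_{Kora} = 0, so y_{Pike} = 14.625 − 0.125y_{Kora}.
For Kora: ∂π/∂y_{Kora} = 129 − 2y_{Kora} − y_{Pike} = 0 ⇒ y_{Kora} = 64.5 − 0.5y_{Pike}.
Solving the two reaction functions simultaneously: (1 − (−0.125)(−0.5))y_{Pike} = 14.625 − 0.125·64.5, so 0.9375y_{Pike} = 6.5625 and y_{Pike} = 7.
Then y_{Kora} = 64.5 − 0.5·7 = 61.

7, 61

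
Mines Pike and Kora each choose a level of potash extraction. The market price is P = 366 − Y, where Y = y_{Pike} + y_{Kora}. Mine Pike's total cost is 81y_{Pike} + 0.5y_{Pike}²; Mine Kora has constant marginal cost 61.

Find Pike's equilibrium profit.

Mine Pike's profit: π = y_{Pike}(366 − (y_{Pike} + y_{Kora})) − 81y_{Pike} − 0.5y_{Pike}².
∂π/∂y_{Pike} = 285 − 3y_{Pike} − y_{Kora} = 0, so y_{Pike} = 95 − (1/3)y_{Kora}.
For Kora: ∂π/∂y_{Kora} = 305 − 2y_{Kora} − y_{Pike} = 0 ⇒ y_{Kora} = 152.5 − 0.5y_{Pike}.
Substituting the second reaction function into the first: y_{Pike} = 95 − (1/3)(152.5 − 0.5y_{Pike}), which gives (5/6)y_{Pike} = 265/6 ⇒ y_{Pike} = 53.
Then y_{Kora} = 152.5 − 0.5·53 = 126.
Price P = 366 − 179 = 187.
Pike's profit: (187 − 81)·53 − 0.5(53)² = 4213.5.

4213.5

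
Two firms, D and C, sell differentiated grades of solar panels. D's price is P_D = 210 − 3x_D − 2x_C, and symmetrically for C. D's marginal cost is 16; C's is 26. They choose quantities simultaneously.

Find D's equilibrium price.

Firm D's profit: π = x_D(210 − 3x_D − 2x_C) − 16x_D.
∂π/∂x_D = 194 − 6x_D − 2x_C = 0 ⇒ x_D = 97/3 − (1/3)x_C.
Similarly x_C = 92/3 − (1/3)x_D.
Plugging x_C into D's best response: x_D = 97/3 − (1/3)(92/3 − (1/3)x_D) ⇒ (8/9)x_D = 199/9, so x_D = 24.875.
Then x_C = 92/3 − (1/3)·24.875 = 22.375.
P_D = 210 − 3·24.875 − 2·22.375 = 90.625.

90.625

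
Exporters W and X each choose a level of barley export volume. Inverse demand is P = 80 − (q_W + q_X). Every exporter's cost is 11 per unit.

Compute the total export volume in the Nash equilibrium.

Exporter W's profit: π = q_W(80 − (q_W + q_X)) − 11q_W.
∂π/∂q_W = 69 − 2q_W − q_X = 0, so q_W = 34.5 − 0.5q_X.
Setting q_W = q_X in the reaction function: q_W = 34.5 − 0.5q_W, so q_W = 34.5 / 1.5 = 23.
Total export volume: 23 + 23 = 46.

46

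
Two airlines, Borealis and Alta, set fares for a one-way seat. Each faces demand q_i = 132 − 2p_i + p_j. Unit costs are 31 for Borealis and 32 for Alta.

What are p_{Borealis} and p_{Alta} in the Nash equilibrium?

Borealis's profit: π = (p_{Borealis} − 31)(132 − 2p_{Borealis} + p_{Alta}).
∂π/∂p_{Borealis} = 194 − 4p_{Borealis} + p_{Alta} = 0 ⇒ p_{Borealis} = 48.5 + 0.25p_{Alta}.
Similarly p_{Alta} = 49 + 0.25p_{Borealis}.
Plugging p_{Alta} into Borealis's best response: p_{Borealis} = 48.5 + 0.25(49 + 0.25p_{Borealis}) ⇒ 0.9375p_{Borealis} = 60.75, so p_{Borealis} = 64.8.
Then p_{Alta} = 49 + 0.25·64.8 = 65.2.

64.8, 65.2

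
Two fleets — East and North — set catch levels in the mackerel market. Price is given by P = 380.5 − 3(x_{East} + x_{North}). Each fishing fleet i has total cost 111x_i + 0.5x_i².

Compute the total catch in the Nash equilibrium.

53.9

Fishing fleet East's profit: π = x_{East}(380.5 − 3(x_{East} + x_{North})) − 111x_{East} − 0.5x_{East}².
∂π/∂x_{East} = 269.5 − 7x_{East} − 3x_{North} = 0, so x_{East} = 38.5 − (3/7)x_{North}.
The game is symmetric, so in equilibrium x_{North} = x_{East}: the reaction function gives (10/7)x_{East} = 38.5, hence x_{East} = 26.95.
Total catch: 26.95 + 26.95 = 53.9.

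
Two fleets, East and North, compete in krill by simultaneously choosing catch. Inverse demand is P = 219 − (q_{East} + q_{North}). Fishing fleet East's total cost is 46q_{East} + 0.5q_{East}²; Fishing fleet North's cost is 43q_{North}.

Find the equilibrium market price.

Fishing fleet East's profit: π = q_{East}(219 − (q_{East} + q_{North})) − 46q_{East} − 0.5q_{East}².
∂π/∂q_{East} = 173 − 3q_{East} − q_{North} = 0, so q_{East} = 173/3 − (1/3)q_{North}.
For North: ∂π/∂q_{North} = 176 − 2q_{North} − q_{East} = 0 ⇒ q_{North} = 88 − 0.5q_{East}.
Substituting the second reaction function into the first: q_{East} = 173/3 − (1/3)(88 − 0.5q_{East}), which gives (5/6)q_{East} = 85/3 ⇒ q_{East} = 34.
Then q_{North} = 88 − 0.5·34 = 71.
Equilibrium price: P = 219 − 105 = 114.

114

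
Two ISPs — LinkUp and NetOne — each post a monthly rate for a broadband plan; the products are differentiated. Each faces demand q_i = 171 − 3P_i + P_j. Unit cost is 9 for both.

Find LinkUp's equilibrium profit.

2809.08

LinkUp's profit: π = (P_{LinkUp} − 9)(171 − 3P_{LinkUp} + P_{NetOne}).
∂π/∂P_{LinkUp} = 198 − 6P_{LinkUp} + P_{NetOne} = 0 ⇒ P_{LinkUp} = 33 + (1/6)P_{NetOne}.
The game is symmetric, so in equilibrium P_{NetOne} = P_{LinkUp}: the reaction function gives (5/6)P_{LinkUp} = 33, hence P_{LinkUp} = 39.6.
q_{LinkUp} = 171 − 3·39.6 + 39.6 = 91.8.
Profit = (39.6 − 9)·91.8 = 2809.08.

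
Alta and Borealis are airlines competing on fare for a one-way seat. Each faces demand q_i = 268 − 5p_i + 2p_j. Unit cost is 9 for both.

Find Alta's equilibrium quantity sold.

150.625

Alta's profit: π = (p_{Alta} − 9)(268 − 5p_{Alta} + 2p_{Borealis}).
∂π/∂p_{Alta} = 313 − 10p_{Alta} + 2p_{Borealis} = 0 ⇒ p_{Alta} = 31.3 + 0.2p_{Borealis}.
By symmetry p_{Borealis} = p_{Alta}; substituting into the reaction function, 0.8p_{Alta} = 31.3 and p_{Alta} = 39.125.
q_{Alta} = 268 − 5·39.125 + 2·39.125 = 150.625.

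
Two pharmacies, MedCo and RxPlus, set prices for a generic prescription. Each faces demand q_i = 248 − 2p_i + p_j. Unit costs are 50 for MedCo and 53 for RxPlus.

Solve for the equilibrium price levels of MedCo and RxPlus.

MedCo's profit: π = (p_{MedCo} − 50)(248 − 2p_{MedCo} + p_{RxPlus}).
∂π/∂p_{MedCo} = 348 − 4p_{MedCo} + p_{RxPlus} = 0 ⇒ p_{MedCo} = 87 + 0.25p_{RxPlus}.
Similarly p_{RxPlus} = 88.5 + 0.25p_{MedCo}.
Solving the two reaction functions simultaneously: (1 − (0.25)(0.25))p_{MedCo} = 87 + 0.25·88.5, so 0.9375p_{MedCo} = 109.125 and p_{MedCo} = 116.4.
Then p_{RxPlus} = 88.5 + 0.25·116.4 = 117.6.

116.4, 117.6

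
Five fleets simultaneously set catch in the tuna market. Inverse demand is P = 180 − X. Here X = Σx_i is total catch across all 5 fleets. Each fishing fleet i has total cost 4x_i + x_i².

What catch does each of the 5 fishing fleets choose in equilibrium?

A representative fishing fleet's profit is π_i = x_i(180 − X) − 4x_i − x_i², with X = x_i + Σ_{j≠i} x_j.
First-order condition: 176 − 4x_i − Σ_{j≠i} x_j = 0.
In a symmetric equilibrium every fishing fleet chooses the same x, so Σ_{j≠i} x_j = 4x. The condition becomes 176 − 8x = 0, giving x = 176/8 = 22.

22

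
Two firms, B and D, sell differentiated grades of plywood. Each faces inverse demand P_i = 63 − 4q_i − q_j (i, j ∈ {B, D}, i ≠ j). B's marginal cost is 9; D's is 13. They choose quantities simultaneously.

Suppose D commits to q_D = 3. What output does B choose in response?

Firm B's profit: π = q_B(63 − 4q_B − q_D) − 9q_B.
∂π/∂q_B = 54 − 8q_B − q_D = 0 ⇒ q_B = 6.75 − 0.125q_D.
At q_D = 3: q_B = 6.75 − 0.125·3 = 6.375.

6.375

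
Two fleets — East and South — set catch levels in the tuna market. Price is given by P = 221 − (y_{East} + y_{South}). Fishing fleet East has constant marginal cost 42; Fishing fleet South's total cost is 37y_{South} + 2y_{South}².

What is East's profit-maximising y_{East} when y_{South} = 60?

Fishing fleet East's profit: π = y_{East}(221 − (y_{East} + y_{South})) − 42y_{East}.
∂π/∂y_{East} = 179 − 2y_{East} − y_{South} = 0, so y_{East} = 89.5 − 0.5y_{South}.
At y_{South} = 60: y_{East} = 89.5 − 0.5·60 = 59.5.

59.5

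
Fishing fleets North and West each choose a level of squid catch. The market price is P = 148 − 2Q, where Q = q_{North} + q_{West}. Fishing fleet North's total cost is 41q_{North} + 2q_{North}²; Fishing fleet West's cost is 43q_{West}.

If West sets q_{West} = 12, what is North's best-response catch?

10.375

Fishing fleet North's profit: π = q_{North}(148 − 2(q_{North} + q_{West})) − 41q_{North} − 2q_{North}².
∂π/∂q_{North} = 107 − 8q_{North} − 2q_{West} = 0, so q_{North} = 13.375 − 0.25q_{West}.
At q_{West} = 12: q_{North} = 13.375 − 0.25·12 = 10.375.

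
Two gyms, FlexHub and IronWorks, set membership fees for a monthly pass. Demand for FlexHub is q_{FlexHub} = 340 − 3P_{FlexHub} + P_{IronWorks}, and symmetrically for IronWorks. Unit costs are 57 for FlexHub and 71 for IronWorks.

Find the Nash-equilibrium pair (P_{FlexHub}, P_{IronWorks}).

103.4, 109.4

FlexHub's profit: π = (P_{FlexHub} − 57)(340 − 3P_{FlexHub} + P_{IronWorks}).
∂π/∂P_{FlexHub} = 511 − 6P_{FlexHub} + P_{IronWorks} = 0 ⇒ P_{FlexHub} = 511/6 + (1/6)P_{IronWorks}.
Similarly P_{IronWorks} = 553/6 + (1/6)P_{FlexHub}.
Solving the two reaction functions simultaneously: (1 − (1/6)(1/6))P_{FlexHub} = 511/6 + (1/6)·(553/6), so (35/36)P_{FlexHub} = 3619/36 and P_{FlexHub} = 103.4.
Then P_{IronWorks} = 553/6 + (1/6)·103.4 = 109.4.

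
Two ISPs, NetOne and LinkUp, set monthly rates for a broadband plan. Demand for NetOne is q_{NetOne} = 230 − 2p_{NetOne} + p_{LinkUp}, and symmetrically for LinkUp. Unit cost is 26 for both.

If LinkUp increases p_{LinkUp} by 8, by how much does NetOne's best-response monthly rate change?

NetOne's profit: π = (p_{NetOne} − 26)(230 − 2p_{NetOne} + p_{LinkUp}).
∂π/∂p_{NetOne} = 282 − 4p_{NetOne} + p_{LinkUp} = 0 ⇒ p_{NetOne} = 70.5 + 0.25p_{LinkUp}.
The reaction-function slope is 0.25, so an 8-unit rise in p_{LinkUp} moves p_{NetOne} by 0.25 × 8 = 2. NetOne's best response rises — the actions are strategic complements.

2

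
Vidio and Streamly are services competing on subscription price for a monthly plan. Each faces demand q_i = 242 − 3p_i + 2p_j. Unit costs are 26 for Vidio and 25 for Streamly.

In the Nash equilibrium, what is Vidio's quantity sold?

161.4375

Vidio's profit: π = (p_{Vidio} − 26)(242 − 3p_{Vidio} + 2p_{Streamly}).
∂π/∂p_{Vidio} = 320 − 6p_{Vidio} + 2p_{Streamly} = 0 ⇒ p_{Vidio} = 160/3 + (1/3)p_{Streamly}.
Similarly p_{Streamly} = 317/6 + (1/3)p_{Vidio}.
Plugging p_{Streamly} into Vidio's best response: p_{Vidio} = 160/3 + (1/3)(317/6 + (1/3)p_{Vidio}) ⇒ (8/9)p_{Vidio} = 1277/18, so p_{Vidio} = 79.8125.
Then p_{Streamly} = 317/6 + (1/3)·79.8125 = 79.4375.
q_{Vidio} = 242 − 3·79.8125 + 2·79.4375 = 161.4375.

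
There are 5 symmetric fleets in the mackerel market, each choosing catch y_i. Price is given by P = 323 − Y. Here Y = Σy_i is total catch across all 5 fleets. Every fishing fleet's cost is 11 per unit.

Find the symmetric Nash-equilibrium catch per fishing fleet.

A representative fishing fleet's profit is π_i = y_i(323 − Y) − 11y_i, with Y = y_i + Σ_{j≠i} y_j.
First-order condition: 312 − 2y_i − Σ_{j≠i} y_j = 0.
Imposing symmetry (y_j = y for all j) turns Σ_{j≠i} y_j into 4y, so 312 = 6y and y = 52.

52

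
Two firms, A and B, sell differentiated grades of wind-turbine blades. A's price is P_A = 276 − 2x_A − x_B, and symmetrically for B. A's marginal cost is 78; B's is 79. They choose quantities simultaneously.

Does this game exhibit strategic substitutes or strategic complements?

strategic substitutes

Firm A's profit: π = x_A(276 − 2x_A − x_B) − 78x_A.
∂π/∂x_A = 198 − 4x_A − x_B = 0 ⇒ x_A = 49.5 − 0.25x_B.
The best-response slope dx_A/dx_B = −0.25 < 0: the reaction function is downward-sloping, so the choices are strategic substitutes.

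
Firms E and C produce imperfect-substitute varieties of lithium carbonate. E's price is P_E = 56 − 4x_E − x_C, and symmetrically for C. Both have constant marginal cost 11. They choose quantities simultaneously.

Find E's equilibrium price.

31

Firm E's profit: π = x_E(56 − 4x_E − x_C) − 11x_E.
∂π/∂x_E = 45 − 8x_E − x_C = 0 ⇒ x_E = 5.625 − 0.125x_C.
Setting x_E = x_C in the reaction function: x_E = 5.625 − 0.125x_E, so x_E = 5.625 / 1.125 = 5.
P_E = 56 − 4·5 − 5 = 31.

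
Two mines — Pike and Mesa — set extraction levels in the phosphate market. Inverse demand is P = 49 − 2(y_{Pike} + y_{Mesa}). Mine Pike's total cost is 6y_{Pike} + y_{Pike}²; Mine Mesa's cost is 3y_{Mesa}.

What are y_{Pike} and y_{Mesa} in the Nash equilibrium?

Mine Pike's profit: π = y_{Pike}(49 − 2(y_{Pike} + y_{Mesa})) − 6y_{Pike} − y_{Pike}².
∂π/∂y_{Pike} = 43 − 6y_{Pike} − 2y_{Mesa} = 0, so y_{Pike} = 43/6 − (1/3)y_{Mesa}.
For Mesa: ∂π/∂y_{Mesa} = 46 − 4y_{Mesa} − 2y_{Pike} = 0 ⇒ y_{Mesa} = 11.5 − 0.5y_{Pike}.
Solving the two reaction functions simultaneously: (1 − (−1/3)(−0.5))y_{Pike} = 43/6 − (1/3)·11.5, so (5/6)y_{Pike} = 10/3 and y_{Pike} = 4.
Then y_{Mesa} = 11.5 − 0.5·4 = 9.5.

4, 9.5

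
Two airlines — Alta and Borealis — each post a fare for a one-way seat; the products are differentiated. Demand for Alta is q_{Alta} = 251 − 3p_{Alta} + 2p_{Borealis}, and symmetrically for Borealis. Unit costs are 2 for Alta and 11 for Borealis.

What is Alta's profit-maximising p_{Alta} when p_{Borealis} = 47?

58.5

Alta's profit: π = (p_{Alta} − 2)(251 − 3p_{Alta} + 2p_{Borealis}).
∂π/∂p_{Alta} = 257 − 6p_{Alta} + 2p_{Borealis} = 0 ⇒ p_{Alta} = 257/6 + (1/3)p_{Borealis}.
At p_{Borealis} = 47: p_{Alta} = 257/6 + (1/3)·47 = 58.5.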